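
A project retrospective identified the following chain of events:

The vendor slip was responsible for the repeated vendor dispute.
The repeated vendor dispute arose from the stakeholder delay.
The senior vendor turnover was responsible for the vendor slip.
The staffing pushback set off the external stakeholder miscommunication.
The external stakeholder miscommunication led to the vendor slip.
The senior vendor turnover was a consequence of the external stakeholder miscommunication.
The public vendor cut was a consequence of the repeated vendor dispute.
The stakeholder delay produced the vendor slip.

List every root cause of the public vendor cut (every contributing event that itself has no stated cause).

Tracing upstream from the public vendor cut: the public vendor cut ← the repeated vendor dispute ← the vendor slip ← the external stakeholder miscommunication ← the staffing pushback.
A separate upstream branch: the public vendor cut ← the repeated vendor dispute ← the stakeholder delay.
Each of those chain origins has no stated cause.

the staffing pushback, the stakeholder delay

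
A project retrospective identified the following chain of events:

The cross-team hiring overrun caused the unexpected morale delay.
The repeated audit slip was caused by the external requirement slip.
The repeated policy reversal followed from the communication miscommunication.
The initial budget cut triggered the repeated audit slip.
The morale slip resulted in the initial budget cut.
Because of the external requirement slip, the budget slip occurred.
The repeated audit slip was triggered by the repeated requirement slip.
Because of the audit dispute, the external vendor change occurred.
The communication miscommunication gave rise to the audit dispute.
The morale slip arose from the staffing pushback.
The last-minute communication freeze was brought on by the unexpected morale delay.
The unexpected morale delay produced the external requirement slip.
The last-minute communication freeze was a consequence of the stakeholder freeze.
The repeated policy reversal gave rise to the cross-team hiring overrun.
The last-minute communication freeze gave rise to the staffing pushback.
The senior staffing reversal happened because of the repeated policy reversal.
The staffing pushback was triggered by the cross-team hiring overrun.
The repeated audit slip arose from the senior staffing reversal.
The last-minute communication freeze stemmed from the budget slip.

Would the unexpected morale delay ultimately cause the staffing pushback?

There is a causal chain: the unexpected morale delay → the last-minute communication freeze → the staffing pushback.

Yes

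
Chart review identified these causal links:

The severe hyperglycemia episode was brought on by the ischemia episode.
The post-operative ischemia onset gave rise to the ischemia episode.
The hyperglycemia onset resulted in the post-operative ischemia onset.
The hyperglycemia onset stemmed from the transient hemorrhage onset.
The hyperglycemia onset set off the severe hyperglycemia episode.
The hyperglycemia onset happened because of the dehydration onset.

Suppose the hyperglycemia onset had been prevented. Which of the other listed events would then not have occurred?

the ischemia episode, the post-operative ischemia onset, the severe hyperglycemia episode

Downstream of the hyperglycemia onset: the post-operative ischemia onset, the ischemia episode, the severe hyperglycemia episode.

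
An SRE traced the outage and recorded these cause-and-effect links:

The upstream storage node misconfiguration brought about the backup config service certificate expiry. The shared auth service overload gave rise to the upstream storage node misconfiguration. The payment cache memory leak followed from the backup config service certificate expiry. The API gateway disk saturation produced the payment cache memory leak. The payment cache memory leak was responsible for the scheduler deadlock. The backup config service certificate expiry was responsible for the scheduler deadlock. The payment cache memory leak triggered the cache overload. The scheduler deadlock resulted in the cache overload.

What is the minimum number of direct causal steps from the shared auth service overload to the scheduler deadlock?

3

Shortest chain: the shared auth service overload → the upstream storage node misconfiguration → the backup config service certificate expiry → the scheduler deadlock.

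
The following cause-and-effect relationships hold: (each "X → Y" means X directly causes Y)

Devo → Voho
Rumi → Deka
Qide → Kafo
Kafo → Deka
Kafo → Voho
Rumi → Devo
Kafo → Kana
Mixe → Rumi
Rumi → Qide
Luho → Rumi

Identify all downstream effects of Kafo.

Direct effects: Deka, Voho, Kana.
Not reachable from it: Mixe, Rumi, Qide, Devo, Luho.

Deka, Kana, Voho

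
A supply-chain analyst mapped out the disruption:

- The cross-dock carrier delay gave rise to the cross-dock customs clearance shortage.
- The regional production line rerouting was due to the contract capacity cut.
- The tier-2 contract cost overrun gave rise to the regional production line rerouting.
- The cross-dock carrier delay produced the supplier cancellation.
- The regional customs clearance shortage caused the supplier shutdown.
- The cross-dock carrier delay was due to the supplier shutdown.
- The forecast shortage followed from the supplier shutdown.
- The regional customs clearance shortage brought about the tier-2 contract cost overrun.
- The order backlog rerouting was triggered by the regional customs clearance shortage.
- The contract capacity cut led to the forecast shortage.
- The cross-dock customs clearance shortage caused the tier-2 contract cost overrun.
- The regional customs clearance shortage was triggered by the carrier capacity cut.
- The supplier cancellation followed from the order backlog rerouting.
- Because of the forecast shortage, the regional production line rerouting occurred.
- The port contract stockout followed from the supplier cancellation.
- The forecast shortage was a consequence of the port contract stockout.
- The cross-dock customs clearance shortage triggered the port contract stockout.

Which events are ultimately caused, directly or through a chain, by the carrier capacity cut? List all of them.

the cross-dock carrier delay, the cross-dock customs clearance shortage, the forecast shortage, the order backlog rerouting, the port contract stockout, the regional customs clearance shortage, the regional production line rerouting, the supplier cancellation, the supplier shutdown, the tier-2 contract cost overrun

Direct effects: the regional customs clearance shortage.
2 steps out: the order backlog rerouting, the supplier shutdown, the tier-2 contract cost overrun.
3 steps out: the cross-dock carrier delay, the supplier cancellation, the forecast shortage, the regional production line rerouting.
4 steps out: the cross-dock customs clearance shortage, the port contract stockout.
Not reachable from it: the contract capacity cut.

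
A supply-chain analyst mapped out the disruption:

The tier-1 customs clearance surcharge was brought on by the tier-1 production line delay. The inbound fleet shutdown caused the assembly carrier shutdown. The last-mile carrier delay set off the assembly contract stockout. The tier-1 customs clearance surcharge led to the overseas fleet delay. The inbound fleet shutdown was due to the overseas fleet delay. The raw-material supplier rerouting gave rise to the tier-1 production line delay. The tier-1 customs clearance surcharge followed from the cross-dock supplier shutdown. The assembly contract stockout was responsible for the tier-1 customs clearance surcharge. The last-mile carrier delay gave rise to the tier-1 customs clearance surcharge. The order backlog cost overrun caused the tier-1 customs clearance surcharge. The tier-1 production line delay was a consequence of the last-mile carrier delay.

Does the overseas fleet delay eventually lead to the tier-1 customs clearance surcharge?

The overseas fleet delay leads to the inbound fleet shutdown, the assembly carrier shutdown; the tier-1 customs clearance surcharge is not among them.

No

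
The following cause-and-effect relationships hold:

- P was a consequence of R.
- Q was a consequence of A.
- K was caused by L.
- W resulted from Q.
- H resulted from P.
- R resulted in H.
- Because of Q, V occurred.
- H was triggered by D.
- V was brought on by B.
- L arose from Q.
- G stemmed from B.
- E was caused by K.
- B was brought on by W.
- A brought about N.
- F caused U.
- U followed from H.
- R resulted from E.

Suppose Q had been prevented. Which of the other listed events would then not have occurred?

Downstream of Q: W, B, V, L, G, K, E, R, P, H, U.
Of those, still caused via another path: H, U.
The remainder have no surviving cause.

B, E, G, K, L, P, R, V, W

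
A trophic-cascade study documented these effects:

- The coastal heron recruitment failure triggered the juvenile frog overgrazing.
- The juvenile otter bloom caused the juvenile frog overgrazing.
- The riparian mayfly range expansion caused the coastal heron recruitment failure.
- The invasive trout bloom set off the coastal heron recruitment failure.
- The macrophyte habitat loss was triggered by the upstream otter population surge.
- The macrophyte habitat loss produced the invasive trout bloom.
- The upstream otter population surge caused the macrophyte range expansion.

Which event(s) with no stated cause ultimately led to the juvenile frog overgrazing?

the juvenile otter bloom, the riparian mayfly range expansion, the upstream otter population surge

Tracing upstream from the juvenile frog overgrazing: the juvenile frog overgrazing ← the coastal heron recruitment failure ← the invasive trout bloom ← the macrophyte habitat loss ← the upstream otter population surge.
A separate upstream branch: the juvenile frog overgrazing ← the coastal heron recruitment failure ← the riparian mayfly range expansion.
A separate upstream branch: the juvenile frog overgrazing ← the juvenile otter bloom.
Each of those chain origins has no stated cause.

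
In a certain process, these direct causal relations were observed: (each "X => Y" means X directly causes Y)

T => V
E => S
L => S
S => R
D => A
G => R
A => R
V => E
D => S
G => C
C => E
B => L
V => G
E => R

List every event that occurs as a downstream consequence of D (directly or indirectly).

Direct effects: A, S.
2 steps out: R.
Not reachable from it: B, T, V, G, C, L, E.

A, R, S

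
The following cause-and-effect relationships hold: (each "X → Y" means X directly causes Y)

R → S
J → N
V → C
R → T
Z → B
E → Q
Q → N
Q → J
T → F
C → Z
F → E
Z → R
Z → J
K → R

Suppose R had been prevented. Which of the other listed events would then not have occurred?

Downstream of R: T, F, E, Q, S, J, N.
Of those, still caused via another path: J, N.
The remainder have no surviving cause.

E, F, Q, S, T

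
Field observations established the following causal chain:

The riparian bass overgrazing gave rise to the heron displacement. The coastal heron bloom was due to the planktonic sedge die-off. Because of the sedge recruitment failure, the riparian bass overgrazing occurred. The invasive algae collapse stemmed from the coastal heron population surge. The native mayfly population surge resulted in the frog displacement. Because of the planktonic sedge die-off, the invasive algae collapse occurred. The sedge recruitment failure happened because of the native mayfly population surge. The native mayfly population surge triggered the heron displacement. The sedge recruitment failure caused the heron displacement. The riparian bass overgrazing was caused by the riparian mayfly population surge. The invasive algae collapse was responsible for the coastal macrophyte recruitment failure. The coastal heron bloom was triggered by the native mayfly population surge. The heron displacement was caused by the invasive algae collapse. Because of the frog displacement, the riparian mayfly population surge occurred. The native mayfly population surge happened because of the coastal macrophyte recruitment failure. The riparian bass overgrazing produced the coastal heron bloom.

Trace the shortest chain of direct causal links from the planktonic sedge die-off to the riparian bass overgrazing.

the planktonic sedge die-off → the invasive algae collapse → the coastal macrophyte recruitment failure → the native mayfly population surge → the sedge recruitment failure → the riparian bass overgrazing

the planktonic sedge die-off → the invasive algae collapse
the invasive algae collapse → the coastal macrophyte recruitment failure
the coastal macrophyte recruitment failure → the native mayfly population surge
the native mayfly population surge → the sedge recruitment failure
the sedge recruitment failure → the riparian bass overgrazing
Length: 5 steps.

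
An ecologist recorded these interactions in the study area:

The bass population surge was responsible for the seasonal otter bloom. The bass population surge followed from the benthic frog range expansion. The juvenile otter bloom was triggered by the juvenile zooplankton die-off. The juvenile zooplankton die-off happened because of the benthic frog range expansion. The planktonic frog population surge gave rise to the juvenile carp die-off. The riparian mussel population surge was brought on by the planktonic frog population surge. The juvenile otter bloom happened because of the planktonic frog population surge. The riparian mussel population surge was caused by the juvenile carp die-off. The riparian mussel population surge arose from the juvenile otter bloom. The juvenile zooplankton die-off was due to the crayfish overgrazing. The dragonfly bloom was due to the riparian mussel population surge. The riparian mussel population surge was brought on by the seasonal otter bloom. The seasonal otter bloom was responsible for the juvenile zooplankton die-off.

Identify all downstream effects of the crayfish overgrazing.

the dragonfly bloom, the juvenile otter bloom, the juvenile zooplankton die-off, the riparian mussel population surge

Direct effects: the juvenile zooplankton die-off.
2 steps out: the juvenile otter bloom.
3 steps out: the riparian mussel population surge.
4 steps out: the dragonfly bloom.
Not reachable from it: the benthic frog range expansion, the bass population surge, the seasonal otter bloom, the planktonic frog population surge, the juvenile carp die-off.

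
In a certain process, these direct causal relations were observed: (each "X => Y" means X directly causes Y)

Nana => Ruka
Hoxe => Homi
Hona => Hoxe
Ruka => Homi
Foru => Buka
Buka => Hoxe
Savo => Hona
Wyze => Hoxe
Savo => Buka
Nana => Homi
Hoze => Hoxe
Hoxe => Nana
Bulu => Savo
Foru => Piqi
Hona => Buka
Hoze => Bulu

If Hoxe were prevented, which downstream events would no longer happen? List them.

Downstream of Hoxe: Nana, Ruka, Homi.

Homi, Nana, Ruka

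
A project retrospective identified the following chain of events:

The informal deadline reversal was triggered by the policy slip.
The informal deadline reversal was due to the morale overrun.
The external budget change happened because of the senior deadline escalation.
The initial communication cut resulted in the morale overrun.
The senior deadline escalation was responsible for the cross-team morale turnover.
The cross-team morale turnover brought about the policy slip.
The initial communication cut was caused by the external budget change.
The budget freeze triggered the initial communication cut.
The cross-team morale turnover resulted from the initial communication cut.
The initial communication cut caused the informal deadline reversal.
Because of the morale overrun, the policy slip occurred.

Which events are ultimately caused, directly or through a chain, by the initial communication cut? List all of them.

the cross-team morale turnover, the informal deadline reversal, the morale overrun, the policy slip

Direct effects: the cross-team morale turnover, the morale overrun, the informal deadline reversal.
2 steps out: the policy slip.
Not reachable from it: the senior deadline escalation, the external budget change, the budget freeze.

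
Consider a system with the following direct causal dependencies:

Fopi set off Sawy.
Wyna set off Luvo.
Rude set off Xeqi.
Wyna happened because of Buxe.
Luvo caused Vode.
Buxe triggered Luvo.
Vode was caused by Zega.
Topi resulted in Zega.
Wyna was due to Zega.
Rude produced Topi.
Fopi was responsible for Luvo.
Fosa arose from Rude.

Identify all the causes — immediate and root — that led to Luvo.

Buxe, Fopi, Rude, Topi, Wyna, Zega

Immediate causes of Luvo: Fopi, Buxe, Wyna.
Further upstream: Rude, Topi, Zega.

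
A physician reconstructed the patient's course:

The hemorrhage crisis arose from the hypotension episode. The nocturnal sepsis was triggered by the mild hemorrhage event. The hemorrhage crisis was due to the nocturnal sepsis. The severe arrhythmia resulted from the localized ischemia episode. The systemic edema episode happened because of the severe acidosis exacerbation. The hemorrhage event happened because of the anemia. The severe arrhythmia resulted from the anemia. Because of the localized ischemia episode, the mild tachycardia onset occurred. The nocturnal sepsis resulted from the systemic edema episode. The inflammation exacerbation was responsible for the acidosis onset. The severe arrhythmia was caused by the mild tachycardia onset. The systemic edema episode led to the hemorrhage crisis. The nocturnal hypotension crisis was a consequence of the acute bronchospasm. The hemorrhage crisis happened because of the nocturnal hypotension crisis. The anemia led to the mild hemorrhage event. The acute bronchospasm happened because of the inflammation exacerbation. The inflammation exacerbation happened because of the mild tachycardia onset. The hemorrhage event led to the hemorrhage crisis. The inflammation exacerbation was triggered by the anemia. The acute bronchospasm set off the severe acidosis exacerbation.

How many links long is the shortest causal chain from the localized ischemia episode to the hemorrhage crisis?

5

Shortest chain: the localized ischemia episode → the mild tachycardia onset → the inflammation exacerbation → the acute bronchospasm → the nocturnal hypotension crisis → the hemorrhage crisis.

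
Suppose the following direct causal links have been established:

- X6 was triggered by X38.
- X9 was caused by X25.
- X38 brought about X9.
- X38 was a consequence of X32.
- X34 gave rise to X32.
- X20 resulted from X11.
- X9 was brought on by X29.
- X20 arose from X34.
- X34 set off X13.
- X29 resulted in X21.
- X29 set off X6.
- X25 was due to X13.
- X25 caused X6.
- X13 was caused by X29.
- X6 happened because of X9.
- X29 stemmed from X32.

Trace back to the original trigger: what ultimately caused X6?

X34

Tracing upstream from X6: X6 ← X29 ← X32 ← X34.
X34 has no stated cause, so it is the root.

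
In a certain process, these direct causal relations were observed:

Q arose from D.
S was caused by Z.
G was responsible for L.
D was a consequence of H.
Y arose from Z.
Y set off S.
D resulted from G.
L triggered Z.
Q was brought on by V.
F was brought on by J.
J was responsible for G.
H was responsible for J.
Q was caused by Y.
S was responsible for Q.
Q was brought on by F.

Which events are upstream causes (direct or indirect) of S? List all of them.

G, H, J, L, Y, Z

Immediate causes of S: Z, Y.
Further upstream: H, J, G, L.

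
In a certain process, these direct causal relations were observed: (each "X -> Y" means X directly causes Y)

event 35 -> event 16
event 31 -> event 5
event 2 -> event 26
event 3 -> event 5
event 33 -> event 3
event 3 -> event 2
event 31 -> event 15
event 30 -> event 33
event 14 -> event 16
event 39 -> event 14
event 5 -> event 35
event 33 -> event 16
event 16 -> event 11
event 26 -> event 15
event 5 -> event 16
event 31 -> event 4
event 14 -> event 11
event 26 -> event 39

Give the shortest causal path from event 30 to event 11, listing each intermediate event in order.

event 30 → event 33 → event 16 → event 11

event 30 → event 33
event 33 → event 16
event 16 → event 11
Length: 3 steps.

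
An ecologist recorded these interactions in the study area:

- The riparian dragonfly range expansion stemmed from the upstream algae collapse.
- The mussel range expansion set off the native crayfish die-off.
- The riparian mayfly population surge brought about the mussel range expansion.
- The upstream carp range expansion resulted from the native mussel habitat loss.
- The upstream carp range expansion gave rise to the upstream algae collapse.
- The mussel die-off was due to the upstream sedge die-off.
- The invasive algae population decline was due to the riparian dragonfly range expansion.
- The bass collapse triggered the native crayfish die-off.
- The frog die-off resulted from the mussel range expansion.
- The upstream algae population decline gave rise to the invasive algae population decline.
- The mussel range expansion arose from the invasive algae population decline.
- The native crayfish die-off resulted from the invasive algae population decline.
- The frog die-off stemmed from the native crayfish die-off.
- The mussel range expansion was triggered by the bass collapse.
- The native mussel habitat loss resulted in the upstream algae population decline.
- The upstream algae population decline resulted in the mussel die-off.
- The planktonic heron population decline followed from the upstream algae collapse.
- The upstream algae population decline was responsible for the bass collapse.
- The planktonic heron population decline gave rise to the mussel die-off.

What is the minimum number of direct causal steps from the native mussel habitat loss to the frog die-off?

4

Shortest chain: the native mussel habitat loss → the upstream algae population decline → the bass collapse → the mussel range expansion → the frog die-off.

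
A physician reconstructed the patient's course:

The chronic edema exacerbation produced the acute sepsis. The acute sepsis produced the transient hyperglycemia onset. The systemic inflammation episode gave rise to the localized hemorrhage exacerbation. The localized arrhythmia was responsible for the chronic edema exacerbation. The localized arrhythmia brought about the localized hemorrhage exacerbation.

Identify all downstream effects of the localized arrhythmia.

the acute sepsis, the chronic edema exacerbation, the localized hemorrhage exacerbation, the transient hyperglycemia onset

Direct effects: the chronic edema exacerbation, the localized hemorrhage exacerbation.
2 steps out: the acute sepsis.
3 steps out: the transient hyperglycemia onset.
Not reachable from it: the systemic inflammation episode.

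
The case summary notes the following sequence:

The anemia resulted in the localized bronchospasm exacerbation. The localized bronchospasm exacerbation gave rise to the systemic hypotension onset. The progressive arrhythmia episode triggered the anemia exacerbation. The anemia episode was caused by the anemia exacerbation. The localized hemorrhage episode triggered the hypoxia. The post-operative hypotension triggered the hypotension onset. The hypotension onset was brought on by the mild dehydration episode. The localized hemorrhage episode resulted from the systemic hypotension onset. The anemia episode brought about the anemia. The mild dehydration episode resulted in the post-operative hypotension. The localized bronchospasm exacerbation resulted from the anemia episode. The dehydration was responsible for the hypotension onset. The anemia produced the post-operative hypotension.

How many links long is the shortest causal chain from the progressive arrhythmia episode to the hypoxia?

6

Shortest chain: the progressive arrhythmia episode → the anemia exacerbation → the anemia episode → the localized bronchospasm exacerbation → the systemic hypotension onset → the localized hemorrhage episode → the hypoxia.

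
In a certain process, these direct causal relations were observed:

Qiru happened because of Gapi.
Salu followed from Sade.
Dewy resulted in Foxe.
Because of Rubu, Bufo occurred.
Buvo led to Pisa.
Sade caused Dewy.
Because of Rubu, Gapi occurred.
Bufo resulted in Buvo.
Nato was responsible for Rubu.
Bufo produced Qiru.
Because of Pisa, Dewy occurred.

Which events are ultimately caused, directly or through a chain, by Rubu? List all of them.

Direct effects: Bufo, Gapi.
2 steps out: Qiru, Buvo.
3 steps out: Pisa.
4 steps out: Dewy.
5 steps out: Foxe.
Not reachable from it: Nato, Sade, Salu.

Bufo, Buvo, Dewy, Foxe, Gapi, Pisa, Qiru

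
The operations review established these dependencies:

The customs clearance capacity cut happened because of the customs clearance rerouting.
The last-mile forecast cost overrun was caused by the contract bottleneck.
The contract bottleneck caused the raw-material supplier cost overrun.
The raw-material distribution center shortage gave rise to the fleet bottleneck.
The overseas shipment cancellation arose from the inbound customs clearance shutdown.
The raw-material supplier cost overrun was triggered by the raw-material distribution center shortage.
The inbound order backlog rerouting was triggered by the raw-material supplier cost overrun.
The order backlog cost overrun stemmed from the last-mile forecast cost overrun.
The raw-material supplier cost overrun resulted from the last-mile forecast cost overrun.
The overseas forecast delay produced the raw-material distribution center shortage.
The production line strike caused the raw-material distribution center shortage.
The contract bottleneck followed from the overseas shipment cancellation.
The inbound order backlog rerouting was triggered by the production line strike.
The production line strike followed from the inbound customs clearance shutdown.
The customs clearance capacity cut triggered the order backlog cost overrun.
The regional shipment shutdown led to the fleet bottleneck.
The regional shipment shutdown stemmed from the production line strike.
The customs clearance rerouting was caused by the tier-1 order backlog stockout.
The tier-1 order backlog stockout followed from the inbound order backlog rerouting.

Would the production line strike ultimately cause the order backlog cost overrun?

Yes

There is a causal chain: the production line strike → the inbound order backlog rerouting → the tier-1 order backlog stockout → the customs clearance rerouting → the customs clearance capacity cut → the order backlog cost overrun.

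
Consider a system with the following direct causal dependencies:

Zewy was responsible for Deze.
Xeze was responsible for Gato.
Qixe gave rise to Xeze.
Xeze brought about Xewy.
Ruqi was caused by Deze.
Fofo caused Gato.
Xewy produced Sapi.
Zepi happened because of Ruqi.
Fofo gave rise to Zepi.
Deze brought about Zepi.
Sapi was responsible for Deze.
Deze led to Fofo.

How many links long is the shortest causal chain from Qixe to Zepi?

Shortest chain: Qixe → Xeze → Xewy → Sapi → Deze → Zepi.

5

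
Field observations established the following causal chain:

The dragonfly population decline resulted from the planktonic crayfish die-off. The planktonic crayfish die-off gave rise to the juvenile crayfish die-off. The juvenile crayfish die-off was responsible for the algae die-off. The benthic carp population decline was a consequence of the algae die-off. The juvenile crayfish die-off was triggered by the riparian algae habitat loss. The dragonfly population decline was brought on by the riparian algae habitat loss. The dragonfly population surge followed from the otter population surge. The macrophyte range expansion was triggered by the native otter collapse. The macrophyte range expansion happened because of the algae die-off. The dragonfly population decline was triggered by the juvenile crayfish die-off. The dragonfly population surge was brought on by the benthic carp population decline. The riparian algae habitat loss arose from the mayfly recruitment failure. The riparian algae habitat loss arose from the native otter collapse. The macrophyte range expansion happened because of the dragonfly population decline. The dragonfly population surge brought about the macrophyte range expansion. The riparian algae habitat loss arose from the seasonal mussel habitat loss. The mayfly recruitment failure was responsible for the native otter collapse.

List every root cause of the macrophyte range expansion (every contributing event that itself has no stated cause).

the mayfly recruitment failure, the otter population surge, the planktonic crayfish die-off, the seasonal mussel habitat loss

Tracing upstream from the macrophyte range expansion: the macrophyte range expansion ← the dragonfly population decline ← the riparian algae habitat loss ← the seasonal mussel habitat loss.
A separate upstream branch: the macrophyte range expansion ← the native otter collapse ← the mayfly recruitment failure.
A separate upstream branch: the macrophyte range expansion ← the dragonfly population decline ← the planktonic crayfish die-off.
A separate upstream branch: the macrophyte range expansion ← the dragonfly population surge ← the otter population surge.
Each of those chain origins has no stated cause.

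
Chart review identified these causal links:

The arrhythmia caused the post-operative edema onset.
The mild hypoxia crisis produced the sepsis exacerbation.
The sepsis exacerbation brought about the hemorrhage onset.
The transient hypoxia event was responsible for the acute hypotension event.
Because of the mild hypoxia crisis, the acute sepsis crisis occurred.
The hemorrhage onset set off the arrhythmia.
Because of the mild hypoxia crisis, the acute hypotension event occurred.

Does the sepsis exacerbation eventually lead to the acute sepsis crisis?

The sepsis exacerbation leads to the hemorrhage onset, the arrhythmia, the post-operative edema onset; the acute sepsis crisis is not among them.

No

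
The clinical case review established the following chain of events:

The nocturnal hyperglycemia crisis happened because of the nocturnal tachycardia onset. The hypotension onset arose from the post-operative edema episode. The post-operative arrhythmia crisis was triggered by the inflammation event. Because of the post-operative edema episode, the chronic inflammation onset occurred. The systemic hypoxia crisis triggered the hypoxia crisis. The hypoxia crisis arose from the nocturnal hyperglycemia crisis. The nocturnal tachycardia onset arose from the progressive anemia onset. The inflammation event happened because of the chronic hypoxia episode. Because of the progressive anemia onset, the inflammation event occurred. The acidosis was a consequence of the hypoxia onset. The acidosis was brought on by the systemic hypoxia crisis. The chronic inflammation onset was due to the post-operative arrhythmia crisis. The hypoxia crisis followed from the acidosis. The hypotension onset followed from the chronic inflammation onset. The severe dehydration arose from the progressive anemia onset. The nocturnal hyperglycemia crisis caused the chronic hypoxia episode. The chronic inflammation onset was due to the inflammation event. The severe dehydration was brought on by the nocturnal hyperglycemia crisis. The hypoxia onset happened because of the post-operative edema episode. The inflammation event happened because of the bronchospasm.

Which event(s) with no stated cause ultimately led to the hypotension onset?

the bronchospasm, the post-operative edema episode, the progressive anemia onset

Tracing upstream from the hypotension onset: the hypotension onset ← the chronic inflammation onset ← the inflammation event ← the progressive anemia onset.
A separate upstream branch: the hypotension onset ← the post-operative edema episode.
A separate upstream branch: the hypotension onset ← the chronic inflammation onset ← the inflammation event ← the bronchospasm.
Each of those chain origins has no stated cause.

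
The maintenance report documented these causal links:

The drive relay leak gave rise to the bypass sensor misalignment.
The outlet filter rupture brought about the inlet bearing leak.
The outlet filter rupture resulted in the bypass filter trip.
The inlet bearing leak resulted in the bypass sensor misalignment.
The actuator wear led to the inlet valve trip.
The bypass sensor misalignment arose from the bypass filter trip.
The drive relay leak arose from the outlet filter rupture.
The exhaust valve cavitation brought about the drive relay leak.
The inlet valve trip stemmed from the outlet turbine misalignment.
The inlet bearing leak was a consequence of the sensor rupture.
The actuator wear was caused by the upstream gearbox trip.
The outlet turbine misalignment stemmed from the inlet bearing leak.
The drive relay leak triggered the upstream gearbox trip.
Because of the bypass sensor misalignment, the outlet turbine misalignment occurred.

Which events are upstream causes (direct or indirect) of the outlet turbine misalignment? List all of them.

the bypass filter trip, the bypass sensor misalignment, the drive relay leak, the exhaust valve cavitation, the inlet bearing leak, the outlet filter rupture, the sensor rupture

Immediate causes of the outlet turbine misalignment: the inlet bearing leak, the bypass sensor misalignment.
Further upstream: the sensor rupture, the exhaust valve cavitation, the outlet filter rupture, the bypass filter trip, the drive relay leak.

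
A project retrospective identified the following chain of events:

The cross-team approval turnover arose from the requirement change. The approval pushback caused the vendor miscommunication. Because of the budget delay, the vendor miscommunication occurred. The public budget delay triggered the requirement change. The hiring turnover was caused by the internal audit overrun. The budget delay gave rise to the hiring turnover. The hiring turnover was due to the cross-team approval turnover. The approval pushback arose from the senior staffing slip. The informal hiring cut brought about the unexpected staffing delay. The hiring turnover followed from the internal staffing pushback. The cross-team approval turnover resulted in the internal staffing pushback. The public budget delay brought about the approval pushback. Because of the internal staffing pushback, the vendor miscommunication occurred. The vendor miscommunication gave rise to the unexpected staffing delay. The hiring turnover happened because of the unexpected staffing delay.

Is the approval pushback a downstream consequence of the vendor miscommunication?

No

The vendor miscommunication leads to the unexpected staffing delay, the hiring turnover; the approval pushback is not among them.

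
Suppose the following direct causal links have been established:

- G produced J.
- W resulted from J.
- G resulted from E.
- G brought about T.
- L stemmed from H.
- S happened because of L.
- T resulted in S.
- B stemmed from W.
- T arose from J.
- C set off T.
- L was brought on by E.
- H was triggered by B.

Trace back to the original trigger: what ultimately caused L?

E

Tracing upstream from L: L ← E.
E has no stated cause, so it is the root.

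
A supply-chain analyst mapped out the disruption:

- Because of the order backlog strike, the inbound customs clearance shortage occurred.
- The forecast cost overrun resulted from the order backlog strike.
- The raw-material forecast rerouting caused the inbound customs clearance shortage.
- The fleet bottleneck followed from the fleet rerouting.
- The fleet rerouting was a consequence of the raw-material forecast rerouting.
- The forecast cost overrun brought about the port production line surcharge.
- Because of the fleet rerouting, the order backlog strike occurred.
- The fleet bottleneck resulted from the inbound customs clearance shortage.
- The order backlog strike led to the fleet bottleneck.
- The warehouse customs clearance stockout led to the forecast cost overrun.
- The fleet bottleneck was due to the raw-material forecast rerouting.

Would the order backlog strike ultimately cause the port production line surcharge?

There is a causal chain: the order backlog strike → the forecast cost overrun → the port production line surcharge.

Yes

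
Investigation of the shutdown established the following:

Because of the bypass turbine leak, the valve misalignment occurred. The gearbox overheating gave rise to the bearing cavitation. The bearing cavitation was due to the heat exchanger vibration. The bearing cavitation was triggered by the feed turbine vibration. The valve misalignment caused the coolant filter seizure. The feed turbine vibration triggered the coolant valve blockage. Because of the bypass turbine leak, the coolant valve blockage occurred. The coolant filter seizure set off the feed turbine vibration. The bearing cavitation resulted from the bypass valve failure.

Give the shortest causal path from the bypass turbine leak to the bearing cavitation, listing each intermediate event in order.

the bypass turbine leak → the valve misalignment → the coolant filter seizure → the feed turbine vibration → the bearing cavitation

the bypass turbine leak → the valve misalignment
the valve misalignment → the coolant filter seizure
the coolant filter seizure → the feed turbine vibration
the feed turbine vibration → the bearing cavitation
Length: 4 steps.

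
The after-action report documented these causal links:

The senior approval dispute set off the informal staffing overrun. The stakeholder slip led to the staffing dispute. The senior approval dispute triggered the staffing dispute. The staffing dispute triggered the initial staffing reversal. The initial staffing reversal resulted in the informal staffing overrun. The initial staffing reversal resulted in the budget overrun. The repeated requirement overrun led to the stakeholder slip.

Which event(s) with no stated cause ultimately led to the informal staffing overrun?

the repeated requirement overrun, the senior approval dispute

Tracing upstream from the informal staffing overrun: the informal staffing overrun ← the senior approval dispute.
A separate upstream branch: the informal staffing overrun ← the initial staffing reversal ← the staffing dispute ← the stakeholder slip ← the repeated requirement overrun.
Each of those chain origins has no stated cause.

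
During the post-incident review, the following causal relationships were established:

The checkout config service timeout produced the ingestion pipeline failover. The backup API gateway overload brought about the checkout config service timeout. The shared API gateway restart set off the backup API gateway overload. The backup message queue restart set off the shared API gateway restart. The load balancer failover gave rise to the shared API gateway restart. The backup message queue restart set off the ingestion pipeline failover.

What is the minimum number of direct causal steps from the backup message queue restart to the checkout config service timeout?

3

Shortest chain: the backup message queue restart → the shared API gateway restart → the backup API gateway overload → the checkout config service timeout.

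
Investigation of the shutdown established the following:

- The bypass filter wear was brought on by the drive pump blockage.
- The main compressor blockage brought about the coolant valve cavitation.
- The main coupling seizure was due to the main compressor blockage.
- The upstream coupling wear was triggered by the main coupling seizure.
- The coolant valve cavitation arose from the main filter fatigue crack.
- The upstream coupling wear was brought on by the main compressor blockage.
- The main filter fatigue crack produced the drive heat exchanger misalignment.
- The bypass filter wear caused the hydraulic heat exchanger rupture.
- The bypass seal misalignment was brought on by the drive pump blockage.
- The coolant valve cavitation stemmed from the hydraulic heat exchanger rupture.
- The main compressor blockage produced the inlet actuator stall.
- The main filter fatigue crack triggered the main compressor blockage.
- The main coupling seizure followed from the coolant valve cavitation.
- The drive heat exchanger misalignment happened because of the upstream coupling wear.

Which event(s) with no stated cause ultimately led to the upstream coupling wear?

Tracing upstream from the upstream coupling wear: the upstream coupling wear ← the main coupling seizure ← the coolant valve cavitation ← the hydraulic heat exchanger rupture ← the bypass filter wear ← the drive pump blockage.
A separate upstream branch: the upstream coupling wear ← the main compressor blockage ← the main filter fatigue crack.
Each of those chain origins has no stated cause.

the drive pump blockage, the main filter fatigue crack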